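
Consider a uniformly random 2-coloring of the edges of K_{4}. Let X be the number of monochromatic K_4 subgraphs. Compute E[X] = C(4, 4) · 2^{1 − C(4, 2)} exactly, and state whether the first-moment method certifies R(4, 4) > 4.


E[X] = C(4, 4) · 2^{1 − 6} = 1 · 2^{−5} = 1/32.
As a reduced fraction: E[X] = 1/32 ≈ 0.0312500.
Is E[X] < 1? YES.
Since E[X] < 1, there exists a 2-coloring of K_{4} with no monochromatic K_4; hence R(4, 4) > 4.

E[X] = 1/32 ≈ 0.0312500; E[X] < 1, so R(4, 4) > 4.


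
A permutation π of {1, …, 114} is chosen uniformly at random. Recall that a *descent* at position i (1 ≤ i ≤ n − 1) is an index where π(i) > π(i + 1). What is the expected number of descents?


Write X = Σ X_I over i = 1, …, 113, with X_I the indicator of one descent.
There are 113 indicators.
For each fixed i, the pair (π(i), π(i+1)) is a uniformly random ordered pair of distinct values from {1, …, 114}; by symmetry P[π(i) > π(i+1)] = 1/2.
By linearity: E[X] = 113 · (1/2) = (114 − 1) · (1/2) = 113/2 ≈ 56.500000.

E[X] = 113/2 = 56.500000.


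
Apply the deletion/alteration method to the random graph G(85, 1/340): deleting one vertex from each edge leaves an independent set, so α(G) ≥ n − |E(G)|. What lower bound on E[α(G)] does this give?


E[|E(G)|] = C(85, 2)·p = 3570 · (1/340) = 21/2.
E[α(G)] ≥ n − E[|E(G)|] = 85 − 21/2 = 149/2.
Numerically: ≈ 74.5000.
(This is only a lower bound; the true E[α(G)] may be larger.)

E[α(G)] ≥ 149/2 ≈ 74.5000.


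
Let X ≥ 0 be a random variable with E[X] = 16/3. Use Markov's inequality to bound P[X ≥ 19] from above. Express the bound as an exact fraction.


μ = E[X] = 16/3, a = 19.
Markov: P[X ≥ 19] ≤ μ/a = (16/3)/19 = 16/57.
Numerically: ≈ 0.280702.
(Since a = 19 > μ = 5.333333, the bound 16/57 is < 1 and informative.)

P[X ≥ 19] ≤ 16/57 ≈ 0.280702.


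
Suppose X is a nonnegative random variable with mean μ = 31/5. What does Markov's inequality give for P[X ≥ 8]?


μ = E[X] = 31/5, a = 8.
Markov: P[X ≥ 8] ≤ μ/a = (31/5)/8 = 31/40.
Numerically: ≈ 0.775000.
(Since a = 8 > μ = 6.200000, the bound 31/40 is < 1 and informative.)

P[X ≥ 8] ≤ 31/40 ≈ 0.775000.


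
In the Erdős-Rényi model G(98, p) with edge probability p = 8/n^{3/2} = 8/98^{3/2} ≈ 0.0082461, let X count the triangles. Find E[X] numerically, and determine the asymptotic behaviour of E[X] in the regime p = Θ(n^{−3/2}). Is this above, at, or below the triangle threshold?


Number of potential triangles: C(98, 3) = 152096.
Each occurs with probability p³ ≈ (0.0082461)³ ≈ 5.6072849e-07.
By linearity: E[X] = C(98, 3)·p³ ≈ 152096 · 5.6072849e-07 ≈ 0.08528.
Since α = 3/2 > 1, p = c/n^{3/2} = o(1/n) is below the triangle threshold p ~ 1/n. Asymptotically E[X] ~ (c³/6)·n^{3(1−α)} = (8³/6)·n^{-1.5} → 0, so by Markov's inequality G has no triangles w.h.p.

E[X] ≈ 0.08528; in regime p = Θ(1/n^{3/2}) E[X] tends to 0 (below the triangle threshold p ~ 1/n).


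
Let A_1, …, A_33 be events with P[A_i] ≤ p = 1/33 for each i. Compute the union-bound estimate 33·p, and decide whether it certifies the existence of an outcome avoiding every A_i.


Union bound: P[∪_{i=1}^{33} A_i] ≤ Σ_i P[A_i] ≤ 33·p = 33·(1/33) = 1.
Numerically: 1 ≈ 1.000000.
Is 1 < 1? NO.
Since the bound 1 is ≥ 1, the union bound is uninformative here; it does NOT by itself certify existence.

33·p = 1 ≈ 1.000000; existence NOT certified by the union bound.


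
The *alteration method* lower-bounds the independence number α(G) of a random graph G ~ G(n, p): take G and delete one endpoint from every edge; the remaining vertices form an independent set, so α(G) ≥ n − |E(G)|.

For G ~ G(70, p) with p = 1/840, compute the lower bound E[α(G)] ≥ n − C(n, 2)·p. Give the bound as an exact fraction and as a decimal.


E[|E(G)|] = C(70, 2)·p = 2415 · (1/840) = 23/8.
E[α(G)] ≥ n − E[|E(G)|] = 70 − 23/8 = 537/8.
Numerically: ≈ 67.125.
(This is only a lower bound; the true E[α(G)] may be larger.)

E[α(G)] ≥ 537/8 ≈ 67.125.


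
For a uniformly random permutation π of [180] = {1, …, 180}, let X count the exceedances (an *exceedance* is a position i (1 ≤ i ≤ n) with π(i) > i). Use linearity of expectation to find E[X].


Write X = Σ_{i=1}^{180} X_i, where X_i = 1_{π(i) > i}.
For each fixed i, π(i) is uniform over {1, …, 180} (marginal of a uniform permutation), so P[π(i) > i] = (n − i)/n. Summing: Σ_{i=1}^{180} (n − i)/n = (0 + 1 + … + 179)/180 = 180(180 − 1)/(2·180) = (180 − 1)/2.
Hence E[X] = Σ_{i=1}^{180} (180 − i)/180 = 179/2 ≈ 89.50000.

E[X] = 179/2 = 89.50000.


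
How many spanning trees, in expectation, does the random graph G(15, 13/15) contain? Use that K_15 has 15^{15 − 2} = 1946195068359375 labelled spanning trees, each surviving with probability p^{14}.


K_15 has 15^{15 − 2} = 1946195068359375 labelled spanning trees.
For each such spanning tree H, let X_H = 1 if all 14 edges of H are present in G. Then P[X_H = 1] = p^{14} = (13/15)^{14} = 3937376385699289/29192926025390625.
Summing the indicators: E[X] = Σ_H E[X_H] = 1946195068359375 · p^{14} = 1946195068359375 · 3937376385699289/29192926025390625 = 3937376385699289/15.
Numerically: E[X] ≈ 2.62e+14.

E[X] = 1946195068359375 · (13/15)^{14} = 3937376385699289/15 ≈ 2.62e+14.


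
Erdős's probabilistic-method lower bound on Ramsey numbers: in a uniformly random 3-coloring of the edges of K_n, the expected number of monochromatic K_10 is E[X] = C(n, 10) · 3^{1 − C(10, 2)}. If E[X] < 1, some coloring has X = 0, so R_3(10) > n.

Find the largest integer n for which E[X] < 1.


We need C(n, 10) · 3^{1 − 45} < 1, i.e. C(n, 10) < 3^{45 − 1} = 984770902183611232881.
Check values of n near the boundary:
  n = 570: C(570, 10) = 921524823451961408691; 921524823451961408691 < 984770902183611232881? YES
  n = 571: C(571, 10) = 937951290893172842001; 937951290893172842001 < 984770902183611232881? YES
  n = 572: C(572, 10) = 954640815642161682606; 954640815642161682606 < 984770902183611232881? YES
  n = 573: C(573, 10) = 971597135635805762226; 971597135635805762226 < 984770902183611232881? YES
  n = 574: C(574, 10) = 988824035203816502691; 988824035203816502691 < 984770902183611232881? NO
  n = 575: C(575, 10) = 1006325345561406175305; 1006325345561406175305 < 984770902183611232881? NO
The largest n with C(n, 10) < 984770902183611232881 is n = 573 (where E[X] = 35985079097622435638/36472996377170786403 ≈ 0.987). Hence R_3(10) > 573, i.e. R_3(10) ≥ 574.

Largest n = 573; hence R_3(10) > 573.


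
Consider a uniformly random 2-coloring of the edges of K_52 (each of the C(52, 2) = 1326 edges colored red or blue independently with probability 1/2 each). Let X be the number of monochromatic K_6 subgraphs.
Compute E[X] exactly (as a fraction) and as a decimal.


Let X = Σ_S X_S over the C(52, 6) = 20358520 subsets S of size 6, where X_S = 1 if the K_6 on S is monochromatic.
For a fixed S, the K_6 on S has C(6, 2) = 15 edges. P[all 15 edges red] = (1/2)^15, and likewise for blue, so P[monochromatic] = 2·(1/2)^15 = 2^{1 − 15} = 1/16384.
By linearity: E[X] = C(52, 6) · 2^{1 − 15} = 20358520 · 1/16384 = 2544815/2048.
Numerically: E[X] ≈ 1242.585449.

E[X] = C(52,6)·2^(1−C(6,2)) = 2544815/2048 ≈ 1242.585449.


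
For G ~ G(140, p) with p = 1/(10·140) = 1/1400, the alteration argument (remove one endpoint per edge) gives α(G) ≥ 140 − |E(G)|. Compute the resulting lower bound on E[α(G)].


E[|E(G)|] = C(140, 2)·p = 9730 · (1/1400) = 139/20.
E[α(G)] ≥ n − E[|E(G)|] = 140 − 139/20 = 2661/20.
Numerically: ≈ 133.050000.
(This is only a lower bound; the true E[α(G)] may be larger.)

E[α(G)] ≥ 2661/20 ≈ 133.050000.


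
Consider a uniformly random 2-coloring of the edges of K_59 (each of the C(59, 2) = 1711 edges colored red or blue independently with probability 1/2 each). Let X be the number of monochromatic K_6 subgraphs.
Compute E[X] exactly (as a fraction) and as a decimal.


Let X = Σ_S X_S over the C(59, 6) = 45057474 subsets S of size 6, where X_S = 1 if the K_6 on S is monochromatic.
For a fixed S, the K_6 on S has C(6, 2) = 15 edges. P[all 15 edges red] = (1/2)^15, and likewise for blue, so P[monochromatic] = 2·(1/2)^15 = 2^{1 − 15} = 1/16384.
By linearity of expectation: E[X] = C(59, 6) · 2^{1 − 15} = 45057474 · 1/16384 = 22528737/8192.
Numerically: E[X] ≈ 2750.0900.

E[X] = C(59,6)·2^(1−C(6,2)) = 22528737/8192 ≈ 2750.0900.


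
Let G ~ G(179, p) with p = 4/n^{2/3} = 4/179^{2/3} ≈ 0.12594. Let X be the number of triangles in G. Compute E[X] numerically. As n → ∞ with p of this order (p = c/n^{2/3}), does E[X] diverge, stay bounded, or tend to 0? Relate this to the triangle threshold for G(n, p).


Number of potential triangles: C(179, 3) = 939929.
Each occurs with probability p³ ≈ (0.12594)³ ≈ 1.9974408e-03.
By linearity: E[X] = C(179, 3)·p³ ≈ 939929 · 1.9974408e-03 ≈ 1877.45251.
Since α = 2/3 < 1, p = c/n^{2/3} ≫ 1/n is above the triangle threshold p ~ 1/n. Asymptotically E[X] ~ (c³/6)·n^{3(1−α)} = (4³/6)·n^{1} → ∞; triangles are abundant w.h.p.

E[X] ≈ 1877.45251; in regime p = Θ(1/n^{2/3}) E[X] diverges (above the triangle threshold p ~ 1/n).


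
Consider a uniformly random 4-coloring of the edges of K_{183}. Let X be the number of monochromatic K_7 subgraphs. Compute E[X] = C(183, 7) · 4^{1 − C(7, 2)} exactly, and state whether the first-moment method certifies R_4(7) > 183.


E[X] = C(183, 7) · 4^{1 − 21} = 1214197462413 · 4^{−20} = 1214197462413/1099511627776.
As a reduced fraction: E[X] = 1214197462413/1099511627776 ≈ 1.1043.
Is E[X] < 1? NO.
Since E[X] ≥ 1, the first-moment bound is inconclusive at n = 183; it does NOT by itself certify R_4(7) > 183.

E[X] = 1214197462413/1099511627776 ≈ 1.1043; E[X] ≥ 1; first-moment method inconclusive here.


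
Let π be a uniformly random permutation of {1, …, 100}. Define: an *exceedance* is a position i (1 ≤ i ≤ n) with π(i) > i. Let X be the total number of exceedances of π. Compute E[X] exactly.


Write X = Σ_{i=1}^{100} X_i, where X_i = 1_{π(i) > i}.
For each fixed i, π(i) is uniform over {1, …, 100} (marginal of a uniform permutation), so P[π(i) > i] = (n − i)/n. Summing: Σ_{i=1}^{100} (n − i)/n = (0 + 1 + … + 99)/100 = 100(100 − 1)/(2·100) = (100 − 1)/2.
Hence E[X] = Σ_{i=1}^{100} (100 − i)/100 = 99/2 ≈ 49.500000.

E[X] = 99/2 = 49.500000.


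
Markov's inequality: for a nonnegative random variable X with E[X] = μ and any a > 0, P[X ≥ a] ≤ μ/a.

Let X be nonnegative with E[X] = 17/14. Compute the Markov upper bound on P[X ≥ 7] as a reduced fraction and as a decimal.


μ = E[X] = 17/14, a = 7.
Markov: P[X ≥ 7] ≤ μ/a = (17/14)/7 = 17/98.
Numerically: ≈ 0.17347.
(Since a = 7 > μ = 1.21429, the bound 17/98 is < 1 and informative.)

P[X ≥ 7] ≤ 17/98 ≈ 0.17347.


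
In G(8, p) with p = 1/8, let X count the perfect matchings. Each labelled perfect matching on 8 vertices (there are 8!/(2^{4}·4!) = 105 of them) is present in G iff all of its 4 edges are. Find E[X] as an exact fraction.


K_8 has 8!/(2^{4}·4!) = 105 labelled perfect matchings.
For each such perfect matching H, let X_H = 1 if all 4 edges of H are present in G. Then P[X_H = 1] = p^{4} = (1/8)^{4} = 1/4096.
By linearity: E[X] = Σ_H E[X_H] = 105 · p^{4} = 105 · 1/4096 = 105/4096.
Numerically: E[X] ≈ 0.02563.

E[X] = 105 · (1/8)^{4} = 105/4096 ≈ 0.02563.


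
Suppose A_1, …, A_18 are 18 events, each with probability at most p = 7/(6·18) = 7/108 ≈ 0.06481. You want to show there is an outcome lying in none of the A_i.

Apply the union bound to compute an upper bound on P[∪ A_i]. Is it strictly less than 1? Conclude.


Union bound: P[∪_{i=1}^{18} A_i] ≤ Σ_i P[A_i] ≤ 18·p = 18·(7/108) = 7/6.
Numerically: 7/6 ≈ 1.16667.
Is 7/6 < 1? NO.
Since the bound 7/6 is ≥ 1, the union bound is uninformative here; it does NOT by itself certify existence.

18·p = 7/6 ≈ 1.16667; existence NOT certified by the union bound.


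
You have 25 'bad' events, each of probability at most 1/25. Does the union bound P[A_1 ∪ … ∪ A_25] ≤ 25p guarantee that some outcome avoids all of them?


Union bound: P[∪_{i=1}^{25} A_i] ≤ Σ_i P[A_i] ≤ 25·p = 25·(1/25) = 1.
Numerically: 1 ≈ 1.00000.
Is 1 < 1? NO.
Since the bound 1 is ≥ 1, the union bound is uninformative here; it does NOT by itself certify existence.

25·p = 1 ≈ 1.00000; existence NOT certified by the union bound.


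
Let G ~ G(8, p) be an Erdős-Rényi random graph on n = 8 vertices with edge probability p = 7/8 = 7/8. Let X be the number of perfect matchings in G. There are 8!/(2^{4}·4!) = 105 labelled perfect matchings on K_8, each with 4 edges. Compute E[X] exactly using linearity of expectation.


K_8 has 8!/(2^{4}·4!) = 105 labelled perfect matchings.
For each such perfect matching H, let X_H = 1 if all 4 edges of H are present in G. Then P[X_H = 1] = p^{4} = (7/8)^{4} = 2401/4096.
By linearity: E[X] = Σ_H E[X_H] = 105 · p^{4} = 105 · 2401/4096 = 252105/4096.
Numerically: E[X] ≈ 61.549.

E[X] = 105 · (7/8)^{4} = 252105/4096 ≈ 61.549.


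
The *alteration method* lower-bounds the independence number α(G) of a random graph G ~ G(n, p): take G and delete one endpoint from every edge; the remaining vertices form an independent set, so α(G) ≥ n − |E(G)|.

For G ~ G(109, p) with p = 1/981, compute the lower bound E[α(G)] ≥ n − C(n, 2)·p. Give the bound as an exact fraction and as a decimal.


E[|E(G)|] = C(109, 2)·p = 5886 · (1/981) = 6.
E[α(G)] ≥ n − E[|E(G)|] = 109 − 6 = 103.
Numerically: ≈ 103.000.
(This is only a lower bound; the true E[α(G)] may be larger.)

E[α(G)] ≥ 103 ≈ 103.000.


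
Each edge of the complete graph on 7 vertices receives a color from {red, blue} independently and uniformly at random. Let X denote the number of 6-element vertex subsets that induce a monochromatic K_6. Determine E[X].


Let X = Σ_S X_S over the C(7, 6) = 7 subsets S of size 6, where X_S = 1 if the K_6 on S is monochromatic.
For a fixed S, the K_6 on S has C(6, 2) = 15 edges. P[all 15 edges red] = (1/2)^15, and likewise for blue, so P[monochromatic] = 2·(1/2)^15 = 2^{1 − 15} = 1/16384.
Summing: E[X] = C(7, 6) · 2^{1 − 15} = 7 · 1/16384 = 7/16384.
Numerically: E[X] ≈ 0.00043.

E[X] = C(7,6)·2^(1−C(6,2)) = 7/16384 ≈ 0.00043.


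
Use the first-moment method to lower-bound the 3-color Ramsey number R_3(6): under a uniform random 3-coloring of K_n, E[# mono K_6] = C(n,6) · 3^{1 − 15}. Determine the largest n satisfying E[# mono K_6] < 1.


We need C(n, 6) · 3^{1 − 15} < 1, i.e. C(n, 6) < 3^{15 − 1} = 4782969.
Check values of n near the boundary:
  n = 35: C(35, 6) = 1623160; 1623160 < 4782969? YES
  n = 36: C(36, 6) = 1947792; 1947792 < 4782969? YES
  n = 37: C(37, 6) = 2324784; 2324784 < 4782969? YES
  n = 38: C(38, 6) = 2760681; 2760681 < 4782969? YES
  n = 39: C(39, 6) = 3262623; 3262623 < 4782969? YES
  n = 40: C(40, 6) = 3838380; 3838380 < 4782969? YES
  n = 41: C(41, 6) = 4496388; 4496388 < 4782969? YES
  n = 42: C(42, 6) = 5245786; 5245786 < 4782969? NO
  n = 43: C(43, 6) = 6096454; 6096454 < 4782969? NO
The largest n with C(n, 6) < 4782969 is n = 41 (where E[X] = 1498796/1594323 ≈ 0.9400830). Hence R_3(6) > 41, i.e. R_3(6) ≥ 42.

Largest n = 41; hence R_3(6) > 41.


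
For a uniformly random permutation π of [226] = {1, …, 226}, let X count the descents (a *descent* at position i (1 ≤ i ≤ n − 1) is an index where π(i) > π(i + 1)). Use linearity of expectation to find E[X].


Write X = Σ X_I over i = 1, …, 225, with X_I the indicator of one descent.
There are 225 indicators.
For each fixed i, the pair (π(i), π(i+1)) is a uniformly random ordered pair of distinct values from {1, …, 226}; by symmetry P[π(i) > π(i+1)] = 1/2.
By linearity: E[X] = 225 · (1/2) = (226 − 1) · (1/2) = 225/2 ≈ 112.5000.

E[X] = 225/2 = 112.5000.


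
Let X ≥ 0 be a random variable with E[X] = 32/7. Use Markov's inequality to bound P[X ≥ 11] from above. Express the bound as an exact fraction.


μ = E[X] = 32/7, a = 11.
Markov: P[X ≥ 11] ≤ μ/a = (32/7)/11 = 32/77.
Numerically: ≈ 0.41558.
(Since a = 11 > μ = 4.57143, the bound 32/77 is < 1 and informative.)

P[X ≥ 11] ≤ 32/77 ≈ 0.41558.


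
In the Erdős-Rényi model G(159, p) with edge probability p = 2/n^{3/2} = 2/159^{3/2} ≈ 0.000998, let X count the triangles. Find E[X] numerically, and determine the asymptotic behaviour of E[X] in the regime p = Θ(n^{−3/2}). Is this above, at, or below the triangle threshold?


Number of potential triangles: C(159, 3) = 657359.
Each occurs with probability p³ ≈ (0.000998)³ ≈ 9.92665e-10.
By linearity: E[X] = C(159, 3)·p³ ≈ 657359 · 9.92665e-10 ≈ 0.001.
Since α = 3/2 > 1, p = c/n^{3/2} = o(1/n) is below the triangle threshold p ~ 1/n. Asymptotically E[X] ~ (c³/6)·n^{3(1−α)} = (2³/6)·n^{-1.5} → 0, so by Markov's inequality G has no triangles w.h.p.

E[X] ≈ 0.001; in regime p = Θ(1/n^{3/2}) E[X] tends to 0 (below the triangle threshold p ~ 1/n).


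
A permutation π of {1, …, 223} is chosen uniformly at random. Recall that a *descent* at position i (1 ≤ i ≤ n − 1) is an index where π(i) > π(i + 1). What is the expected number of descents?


Write X = Σ X_I over i = 1, …, 222, with X_I the indicator of one descent.
There are 222 indicators.
For each fixed i, the pair (π(i), π(i+1)) is a uniformly random ordered pair of distinct values from {1, …, 223}; by symmetry P[π(i) > π(i+1)] = 1/2.
By linearity: E[X] = 222 · (1/2) = (223 − 1) · (1/2) = 111 ≈ 111.000000.

E[X] = 111 = 111.000000.


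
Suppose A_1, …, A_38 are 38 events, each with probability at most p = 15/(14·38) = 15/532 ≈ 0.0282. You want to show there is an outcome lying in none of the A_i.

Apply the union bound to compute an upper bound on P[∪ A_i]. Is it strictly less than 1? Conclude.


Union bound: P[∪_{i=1}^{38} A_i] ≤ Σ_i P[A_i] ≤ 38·p = 38·(15/532) = 15/14.
Numerically: 15/14 ≈ 1.0714.
Is 15/14 < 1? NO.
Since the bound 15/14 is ≥ 1, the union bound is uninformative here; it does NOT by itself certify existence.

38·p = 15/14 ≈ 1.0714; existence NOT certified by the union bound.


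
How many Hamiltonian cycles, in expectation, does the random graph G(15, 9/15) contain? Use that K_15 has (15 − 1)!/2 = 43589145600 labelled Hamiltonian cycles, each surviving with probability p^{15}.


K_15 has (15 − 1)!/2 = 43589145600 labelled Hamiltonian cycles.
For each such Hamiltonian cycle H, let X_H = 1 if all 15 edges of H are present in G. Then P[X_H = 1] = p^{15} = (3/5)^{15} = 14348907/30517578125.
Summing the indicators: E[X] = Σ_H E[X_H] = 43589145600 · p^{15} = 43589145600 · 14348907/30517578125 = 25018263856954368/1220703125.
Numerically: E[X] ≈ 2.0495e+07.

E[X] = 43589145600 · (3/5)^{15} = 25018263856954368/1220703125 ≈ 2.0495e+07.


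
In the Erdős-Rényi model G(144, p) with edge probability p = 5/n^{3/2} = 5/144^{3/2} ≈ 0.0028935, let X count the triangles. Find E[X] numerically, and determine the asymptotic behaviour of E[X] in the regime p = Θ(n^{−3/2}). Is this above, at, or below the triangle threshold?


Number of potential triangles: C(144, 3) = 487344.
Each occurs with probability p³ ≈ (0.0028935)³ ≈ 2.4225837e-08.
By linearity: E[X] = C(144, 3)·p³ ≈ 487344 · 2.4225837e-08 ≈ 0.01181.
Since α = 3/2 > 1, p = c/n^{3/2} = o(1/n) is below the triangle threshold p ~ 1/n. Asymptotically E[X] ~ (c³/6)·n^{3(1−α)} = (5³/6)·n^{-1.5} → 0, so by Markov's inequality G has no triangles w.h.p.

E[X] ≈ 0.01181; in regime p = Θ(1/n^{3/2}) E[X] tends to 0 (below the triangle threshold p ~ 1/n).


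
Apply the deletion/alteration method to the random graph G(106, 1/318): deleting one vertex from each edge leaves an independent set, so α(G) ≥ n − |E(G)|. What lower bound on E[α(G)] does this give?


E[|E(G)|] = C(106, 2)·p = 5565 · (1/318) = 35/2.
E[α(G)] ≥ n − E[|E(G)|] = 106 − 35/2 = 177/2.
Numerically: ≈ 88.500000.
(This is only a lower bound; the true E[α(G)] may be larger.)

E[α(G)] ≥ 177/2 ≈ 88.500000.


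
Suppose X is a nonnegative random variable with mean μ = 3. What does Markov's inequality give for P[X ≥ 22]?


μ = E[X] = 3, a = 22.
Markov: P[X ≥ 22] ≤ μ/a = (3)/22 = 3/22.
Numerically: ≈ 0.136.
(Since a = 22 > μ = 3.000, the bound 3/22 is < 1 and informative.)

P[X ≥ 22] ≤ 3/22 ≈ 0.136.


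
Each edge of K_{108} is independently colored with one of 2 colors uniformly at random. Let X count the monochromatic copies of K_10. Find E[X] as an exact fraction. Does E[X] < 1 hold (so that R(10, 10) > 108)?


E[X] = C(108, 10) · 2^{1 − 45} = 38722819230810 · 2^{−44} = 38722819230810/17592186044416.
As a reduced fraction: E[X] = 19361409615405/8796093022208 ≈ 2.2011.
Is E[X] < 1? NO.
Since E[X] ≥ 1, the first-moment bound is inconclusive at n = 108; it does NOT by itself certify R(10, 10) > 108.

E[X] = 19361409615405/8796093022208 ≈ 2.2011; E[X] ≥ 1; first-moment method inconclusive here.


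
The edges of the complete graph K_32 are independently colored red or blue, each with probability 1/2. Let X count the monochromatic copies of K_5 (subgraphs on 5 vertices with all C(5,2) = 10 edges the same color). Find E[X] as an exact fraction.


Let X = Σ_S X_S over the C(32, 5) = 201376 subsets S of size 5, where X_S = 1 if the K_5 on S is monochromatic.
For a fixed S, the K_5 on S has C(5, 2) = 10 edges. P[all 10 edges red] = (1/2)^10, and likewise for blue, so P[monochromatic] = 2·(1/2)^10 = 2^{1 − 10} = 1/512.
By linearity: E[X] = C(32, 5) · 2^{1 − 10} = 201376 · 1/512 = 6293/16.
Numerically: E[X] ≈ 393.312500.

E[X] = C(32,5)·2^(1−C(5,2)) = 6293/16 ≈ 393.312500.


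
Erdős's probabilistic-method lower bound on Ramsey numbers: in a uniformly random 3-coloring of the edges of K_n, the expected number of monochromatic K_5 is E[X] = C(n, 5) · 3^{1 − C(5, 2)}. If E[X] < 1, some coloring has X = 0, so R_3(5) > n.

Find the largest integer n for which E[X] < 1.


We need C(n, 5) · 3^{1 − 10} < 1, i.e. C(n, 5) < 3^{10 − 1} = 19683.
Check values of n near the boundary:
  n = 17: C(17, 5) = 6188; 6188 < 19683? YES
  n = 18: C(18, 5) = 8568; 8568 < 19683? YES
  n = 19: C(19, 5) = 11628; 11628 < 19683? YES
  n = 20: C(20, 5) = 15504; 15504 < 19683? YES
  n = 21: C(21, 5) = 20349; 20349 < 19683? NO
The largest n with C(n, 5) < 19683 is n = 20 (where E[X] = 5168/6561 ≈ 0.78768). Hence R_3(5) > 20, i.e. R_3(5) ≥ 21.

Largest n = 20; hence R_3(5) > 20.


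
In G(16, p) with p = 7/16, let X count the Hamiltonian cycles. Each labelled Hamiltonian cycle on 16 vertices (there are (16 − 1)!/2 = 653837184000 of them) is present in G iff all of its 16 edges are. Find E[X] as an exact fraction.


K_16 has (16 − 1)!/2 = 653837184000 labelled Hamiltonian cycles.
For each such Hamiltonian cycle H, let X_H = 1 if all 16 edges of H are present in G. Then P[X_H = 1] = p^{16} = (7/16)^{16} = 33232930569601/18446744073709551616.
Summing the indicators: E[X] = Σ_H E[X_H] = 653837184000 · p^{16} = 653837184000 · 33232930569601/18446744073709551616 = 21219654042671322112875/18014398509481984.
Numerically: E[X] ≈ 1.178e+06.

E[X] = 653837184000 · (7/16)^{16} = 21219654042671322112875/18014398509481984 ≈ 1.178e+06.


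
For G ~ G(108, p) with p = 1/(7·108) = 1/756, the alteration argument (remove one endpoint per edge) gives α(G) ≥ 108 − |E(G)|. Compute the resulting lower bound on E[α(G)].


E[|E(G)|] = C(108, 2)·p = 5778 · (1/756) = 107/14.
E[α(G)] ≥ n − E[|E(G)|] = 108 − 107/14 = 1405/14.
Numerically: ≈ 100.357143.
(This is only a lower bound; the true E[α(G)] may be larger.)

E[α(G)] ≥ 1405/14 ≈ 100.357143.


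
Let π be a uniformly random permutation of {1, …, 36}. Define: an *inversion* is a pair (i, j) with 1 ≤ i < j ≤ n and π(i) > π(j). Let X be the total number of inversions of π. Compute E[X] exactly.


Write X = Σ X_I over the C(36, 2) = 630 pairs i < j, with X_I the indicator of one inversion.
There are 630 indicators.
For each fixed pair i < j, the values π(i) and π(j) are two distinct elements of {1, …, 36} in uniformly random order; by symmetry P[π(i) > π(j)] = 1/2.
By linearity: E[X] = 630 · (1/2) = C(36, 2) · (1/2) = 630/2 = 315 ≈ 315.0000.

E[X] = 315 = 315.0000.


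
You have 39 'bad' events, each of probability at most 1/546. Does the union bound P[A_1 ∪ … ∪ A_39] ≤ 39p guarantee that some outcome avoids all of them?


Union bound: P[∪_{i=1}^{39} A_i] ≤ Σ_i P[A_i] ≤ 39·p = 39·(1/546) = 1/14.
Numerically: 1/14 ≈ 0.0714286.
Is 1/14 < 1? YES.
Since P[∪ A_i] ≤ 1/14 < 1, the complement has P[∩ A_i^c] ≥ 1 − 1/14 = 13/14 > 0, so some outcome avoids every A_i.

39·p = 1/14 ≈ 0.0714286; existence CERTIFIED by the union bound.


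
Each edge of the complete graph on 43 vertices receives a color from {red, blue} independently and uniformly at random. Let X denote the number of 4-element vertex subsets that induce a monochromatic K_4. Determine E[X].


Let X = Σ_S X_S over the C(43, 4) = 123410 subsets S of size 4, where X_S = 1 if the K_4 on S is monochromatic.
For a fixed S, the K_4 on S has C(4, 2) = 6 edges. P[all 6 edges red] = (1/2)^6, and likewise for blue, so P[monochromatic] = 2·(1/2)^6 = 2^{1 − 6} = 1/32.
By linearity: E[X] = C(43, 4) · 2^{1 − 6} = 123410 · 1/32 = 61705/16.
Numerically: E[X] ≈ 3856.562.

E[X] = C(43,4)·2^(1−C(4,2)) = 61705/16 ≈ 3856.562.


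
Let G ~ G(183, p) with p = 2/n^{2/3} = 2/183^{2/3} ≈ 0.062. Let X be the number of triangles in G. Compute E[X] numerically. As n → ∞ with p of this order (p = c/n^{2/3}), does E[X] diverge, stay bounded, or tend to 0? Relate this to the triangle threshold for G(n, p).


Number of potential triangles: C(183, 3) = 1004731.
Each occurs with probability p³ ≈ (0.062)³ ≈ 2.38884e-04.
By linearity: E[X] = C(183, 3)·p³ ≈ 1004731 · 2.38884e-04 ≈ 240.015.
Since α = 2/3 < 1, p = c/n^{2/3} ≫ 1/n is above the triangle threshold p ~ 1/n. Asymptotically E[X] ~ (c³/6)·n^{3(1−α)} = (2³/6)·n^{1} → ∞; triangles are abundant w.h.p.

E[X] ≈ 240.015; in regime p = Θ(1/n^{2/3}) E[X] diverges (above the triangle threshold p ~ 1/n).


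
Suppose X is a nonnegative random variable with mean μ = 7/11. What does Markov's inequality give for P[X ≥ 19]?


μ = E[X] = 7/11, a = 19.
Markov: P[X ≥ 19] ≤ μ/a = (7/11)/19 = 7/209.
Numerically: ≈ 0.033493.
(Since a = 19 > μ = 0.636364, the bound 7/209 is < 1 and informative.)

P[X ≥ 19] ≤ 7/209 ≈ 0.033493.


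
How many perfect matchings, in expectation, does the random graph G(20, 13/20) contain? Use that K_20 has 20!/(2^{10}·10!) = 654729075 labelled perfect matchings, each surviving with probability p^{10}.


K_20 has 20!/(2^{10}·10!) = 654729075 labelled perfect matchings.
For each such perfect matching H, let X_H = 1 if all 10 edges of H are present in G. Then P[X_H = 1] = p^{10} = (13/20)^{10} = 137858491849/10240000000000.
By linearity of expectation: E[X] = Σ_H E[X_H] = 654729075 · p^{10} = 654729075 · 137858491849/10240000000000 = 3610398513967632387/409600000000.
Numerically: E[X] ≈ 8.8144e+06.

E[X] = 654729075 · (13/20)^{10} = 3610398513967632387/409600000000 ≈ 8.8144e+06.


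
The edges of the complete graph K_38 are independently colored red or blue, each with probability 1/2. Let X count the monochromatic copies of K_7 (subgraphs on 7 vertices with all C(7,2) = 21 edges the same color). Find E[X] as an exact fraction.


Let X = Σ_S X_S over the C(38, 7) = 12620256 subsets S of size 7, where X_S = 1 if the K_7 on S is monochromatic.
For a fixed S, the K_7 on S has C(7, 2) = 21 edges. P[all 21 edges red] = (1/2)^21, and likewise for blue, so P[monochromatic] = 2·(1/2)^21 = 2^{1 − 21} = 1/1048576.
Summing: E[X] = C(38, 7) · 2^{1 − 21} = 12620256 · 1/1048576 = 394383/32768.
Numerically: E[X] ≈ 12.03561.

E[X] = C(38,7)·2^(1−C(7,2)) = 394383/32768 ≈ 12.03561.


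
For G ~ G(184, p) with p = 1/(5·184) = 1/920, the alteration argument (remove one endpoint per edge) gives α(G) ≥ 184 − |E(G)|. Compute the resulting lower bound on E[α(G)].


E[|E(G)|] = C(184, 2)·p = 16836 · (1/920) = 183/10.
E[α(G)] ≥ n − E[|E(G)|] = 184 − 183/10 = 1657/10.
Numerically: ≈ 165.700.
(This is only a lower bound; the true E[α(G)] may be larger.)

E[α(G)] ≥ 1657/10 ≈ 165.700.


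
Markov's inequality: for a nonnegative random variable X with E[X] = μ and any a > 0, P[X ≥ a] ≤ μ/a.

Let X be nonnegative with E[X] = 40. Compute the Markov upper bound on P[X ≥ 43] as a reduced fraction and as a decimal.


μ = E[X] = 40, a = 43.
Markov: P[X ≥ 43] ≤ μ/a = (40)/43 = 40/43.
Numerically: ≈ 0.930233.
(Since a = 43 > μ = 40.000000, the bound 40/43 is < 1 and informative.)

P[X ≥ 43] ≤ 40/43 ≈ 0.930233.


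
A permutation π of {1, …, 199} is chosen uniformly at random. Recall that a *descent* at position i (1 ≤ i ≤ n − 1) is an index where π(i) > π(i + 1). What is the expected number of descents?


Write X = Σ X_I over i = 1, …, 198, with X_I the indicator of one descent.
There are 198 indicators.
For each fixed i, the pair (π(i), π(i+1)) is a uniformly random ordered pair of distinct values from {1, …, 199}; by symmetry P[π(i) > π(i+1)] = 1/2.
By linearity: E[X] = 198 · (1/2) = (199 − 1) · (1/2) = 99 ≈ 99.000.

E[X] = 99 = 99.000.


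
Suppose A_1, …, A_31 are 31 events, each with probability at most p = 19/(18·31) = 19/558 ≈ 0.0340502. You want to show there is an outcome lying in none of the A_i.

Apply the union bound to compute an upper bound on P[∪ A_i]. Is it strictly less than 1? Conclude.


Union bound: P[∪_{i=1}^{31} A_i] ≤ Σ_i P[A_i] ≤ 31·p = 31·(19/558) = 19/18.
Numerically: 19/18 ≈ 1.0555556.
Is 19/18 < 1? NO.
Since the bound 19/18 is ≥ 1, the union bound is uninformative here; it does NOT by itself certify existence.

31·p = 19/18 ≈ 1.0555556; existence NOT certified by the union bound.


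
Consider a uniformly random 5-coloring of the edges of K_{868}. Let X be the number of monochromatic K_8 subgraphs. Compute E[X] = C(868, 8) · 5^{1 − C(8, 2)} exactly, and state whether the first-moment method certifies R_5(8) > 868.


E[X] = C(868, 8) · 5^{1 − 28} = 7737261125902834428 · 5^{−27} = 7737261125902834428/7450580596923828125.
As a reduced fraction: E[X] = 7737261125902834428/7450580596923828125 ≈ 1.038.
Is E[X] < 1? NO.
Since E[X] ≥ 1, the first-moment bound is inconclusive at n = 868; it does NOT by itself certify R_5(8) > 868.

E[X] = 7737261125902834428/7450580596923828125 ≈ 1.038; E[X] ≥ 1; first-moment method inconclusive here.


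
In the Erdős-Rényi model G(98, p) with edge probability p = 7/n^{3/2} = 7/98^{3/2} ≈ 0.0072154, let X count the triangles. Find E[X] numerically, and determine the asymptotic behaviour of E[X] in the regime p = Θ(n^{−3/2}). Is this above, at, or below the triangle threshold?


Number of potential triangles: C(98, 3) = 152096.
Each occurs with probability p³ ≈ (0.0072154)³ ≈ 3.7564428e-07.
By linearity: E[X] = C(98, 3)·p³ ≈ 152096 · 3.7564428e-07 ≈ 0.05713.
Since α = 3/2 > 1, p = c/n^{3/2} = o(1/n) is below the triangle threshold p ~ 1/n. Asymptotically E[X] ~ (c³/6)·n^{3(1−α)} = (7³/6)·n^{-1.5} → 0, so by Markov's inequality G has no triangles w.h.p.

E[X] ≈ 0.05713; in regime p = Θ(1/n^{3/2}) E[X] tends to 0 (below the triangle threshold p ~ 1/n).


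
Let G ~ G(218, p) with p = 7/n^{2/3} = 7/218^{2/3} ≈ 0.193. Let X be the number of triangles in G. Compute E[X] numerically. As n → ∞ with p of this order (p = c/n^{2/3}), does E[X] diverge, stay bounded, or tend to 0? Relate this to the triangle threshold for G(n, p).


Number of potential triangles: C(218, 3) = 1703016.
Each occurs with probability p³ ≈ (0.193)³ ≈ 7.21741e-03.
By linearity: E[X] = C(218, 3)·p³ ≈ 1703016 · 7.21741e-03 ≈ 12291.358.
Since α = 2/3 < 1, p = c/n^{2/3} ≫ 1/n is above the triangle threshold p ~ 1/n. Asymptotically E[X] ~ (c³/6)·n^{3(1−α)} = (7³/6)·n^{1} → ∞; triangles are abundant w.h.p.

E[X] ≈ 12291.358; in regime p = Θ(1/n^{2/3}) E[X] diverges (above the triangle threshold p ~ 1/n).


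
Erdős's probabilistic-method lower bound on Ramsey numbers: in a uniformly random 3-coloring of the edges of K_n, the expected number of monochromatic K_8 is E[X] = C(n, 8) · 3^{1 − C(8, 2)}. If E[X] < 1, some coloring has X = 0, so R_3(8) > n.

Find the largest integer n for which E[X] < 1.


We need C(n, 8) · 3^{1 − 28} < 1, i.e. C(n, 8) < 3^{28 − 1} = 7625597484987.
Check values of n near the boundary:
  n = 153: C(153, 8) = 6183023199255; 6183023199255 < 7625597484987? YES
  n = 154: C(154, 8) = 6521818990995; 6521818990995 < 7625597484987? YES
  n = 155: C(155, 8) = 6876747915675; 6876747915675 < 7625597484987? YES
  n = 156: C(156, 8) = 7248464019225; 7248464019225 < 7625597484987? YES
  n = 157: C(157, 8) = 7637643295425; 7637643295425 < 7625597484987? NO
  n = 158: C(158, 8) = 8044984271181; 8044984271181 < 7625597484987? NO
  n = 159: C(159, 8) = 8471208603429; 8471208603429 < 7625597484987? NO
The largest n with C(n, 8) < 7625597484987 is n = 156 (where E[X] = 805384891025/847288609443 ≈ 0.951). Hence R_3(8) > 156, i.e. R_3(8) ≥ 157.

Largest n = 156; hence R_3(8) > 156.


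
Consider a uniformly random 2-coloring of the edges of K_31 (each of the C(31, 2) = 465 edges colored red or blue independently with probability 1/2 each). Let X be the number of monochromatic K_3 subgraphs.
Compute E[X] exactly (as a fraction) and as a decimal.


Let X = Σ_S X_S over the C(31, 3) = 4495 subsets S of size 3, where X_S = 1 if the K_3 on S is monochromatic.
For a fixed S, the K_3 on S has C(3, 2) = 3 edges. P[all 3 edges red] = (1/2)^3, and likewise for blue, so P[monochromatic] = 2·(1/2)^3 = 2^{1 − 3} = 1/4.
Summing: E[X] = C(31, 3) · 2^{1 − 3} = 4495 · 1/4 = 4495/4.
Numerically: E[X] ≈ 1123.7500.

E[X] = C(31,3)·2^(1−C(3,2)) = 4495/4 ≈ 1123.7500.


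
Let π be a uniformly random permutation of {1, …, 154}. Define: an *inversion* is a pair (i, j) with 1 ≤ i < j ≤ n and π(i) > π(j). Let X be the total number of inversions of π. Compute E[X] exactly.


Write X = Σ X_I over the C(154, 2) = 11781 pairs i < j, with X_I the indicator of one inversion.
There are 11781 indicators.
For each fixed pair i < j, the values π(i) and π(j) are two distinct elements of {1, …, 154} in uniformly random order; by symmetry P[π(i) > π(j)] = 1/2.
By linearity: E[X] = 11781 · (1/2) = C(154, 2) · (1/2) = 11781/2 = 11781/2 ≈ 5890.5000.

E[X] = 11781/2 = 5890.5000.


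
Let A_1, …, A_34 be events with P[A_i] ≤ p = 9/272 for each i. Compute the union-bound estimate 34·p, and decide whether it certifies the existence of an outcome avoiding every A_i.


Union bound: P[∪_{i=1}^{34} A_i] ≤ Σ_i P[A_i] ≤ 34·p = 34·(9/272) = 9/8.
Numerically: 9/8 ≈ 1.125000.
Is 9/8 < 1? NO.
Since the bound 9/8 is ≥ 1, the union bound is uninformative here; it does NOT by itself certify existence.

34·p = 9/8 ≈ 1.125000; existence NOT certified by the union bound.


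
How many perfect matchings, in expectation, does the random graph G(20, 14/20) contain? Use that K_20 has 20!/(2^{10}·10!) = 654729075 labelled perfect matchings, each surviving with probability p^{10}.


K_20 has 20!/(2^{10}·10!) = 654729075 labelled perfect matchings.
For each such perfect matching H, let X_H = 1 if all 10 edges of H are present in G. Then P[X_H = 1] = p^{10} = (7/10)^{10} = 282475249/10000000000.
By linearity of expectation: E[X] = Σ_H E[X_H] = 654729075 · p^{10} = 654729075 · 282475249/10000000000 = 7397790339526587/400000000.
Numerically: E[X] ≈ 1.84945e+07.

E[X] = 654729075 · (7/10)^{10} = 7397790339526587/400000000 ≈ 1.84945e+07.


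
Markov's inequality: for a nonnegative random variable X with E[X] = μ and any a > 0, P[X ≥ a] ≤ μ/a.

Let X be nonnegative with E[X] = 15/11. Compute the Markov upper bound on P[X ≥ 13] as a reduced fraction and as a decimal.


μ = E[X] = 15/11, a = 13.
Markov: P[X ≥ 13] ≤ μ/a = (15/11)/13 = 15/143.
Numerically: ≈ 0.1049.
(Since a = 13 > μ = 1.3636, the bound 15/143 is < 1 and informative.)

P[X ≥ 13] ≤ 15/143 ≈ 0.1049.


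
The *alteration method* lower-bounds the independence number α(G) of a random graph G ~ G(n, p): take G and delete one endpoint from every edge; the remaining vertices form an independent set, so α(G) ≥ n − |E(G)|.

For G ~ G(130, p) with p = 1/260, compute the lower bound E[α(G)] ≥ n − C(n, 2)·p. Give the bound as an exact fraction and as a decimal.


E[|E(G)|] = C(130, 2)·p = 8385 · (1/260) = 129/4.
E[α(G)] ≥ n − E[|E(G)|] = 130 − 129/4 = 391/4.
Numerically: ≈ 97.750000.
(This is only a lower bound; the true E[α(G)] may be larger.)

E[α(G)] ≥ 391/4 ≈ 97.750000.


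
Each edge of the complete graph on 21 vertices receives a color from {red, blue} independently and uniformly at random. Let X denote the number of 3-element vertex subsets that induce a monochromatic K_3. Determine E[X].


Let X = Σ_S X_S over the C(21, 3) = 1330 subsets S of size 3, where X_S = 1 if the K_3 on S is monochromatic.
For a fixed S, the K_3 on S has C(3, 2) = 3 edges. P[all 3 edges red] = (1/2)^3, and likewise for blue, so P[monochromatic] = 2·(1/2)^3 = 2^{1 − 3} = 1/4.
Summing: E[X] = C(21, 3) · 2^{1 − 3} = 1330 · 1/4 = 665/2.
Numerically: E[X] ≈ 332.500.

E[X] = C(21,3)·2^(1−C(3,2)) = 665/2 ≈ 332.500.


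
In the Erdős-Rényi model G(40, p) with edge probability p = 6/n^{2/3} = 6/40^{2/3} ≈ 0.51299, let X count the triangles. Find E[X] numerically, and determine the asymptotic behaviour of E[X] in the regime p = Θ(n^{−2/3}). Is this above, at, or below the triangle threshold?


Number of potential triangles: C(40, 3) = 9880.
Each occurs with probability p³ ≈ (0.51299)³ ≈ 1.3500000e-01.
By linearity: E[X] = C(40, 3)·p³ ≈ 9880 · 1.3500000e-01 ≈ 1333.80000.
Since α = 2/3 < 1, p = c/n^{2/3} ≫ 1/n is above the triangle threshold p ~ 1/n. Asymptotically E[X] ~ (c³/6)·n^{3(1−α)} = (6³/6)·n^{1} → ∞; triangles are abundant w.h.p.

E[X] ≈ 1333.80000; in regime p = Θ(1/n^{2/3}) E[X] diverges (above the triangle threshold p ~ 1/n).


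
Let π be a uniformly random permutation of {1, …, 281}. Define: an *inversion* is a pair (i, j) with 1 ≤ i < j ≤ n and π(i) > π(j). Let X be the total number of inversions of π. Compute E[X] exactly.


Write X = Σ X_I over the C(281, 2) = 39340 pairs i < j, with X_I the indicator of one inversion.
There are 39340 indicators.
For each fixed pair i < j, the values π(i) and π(j) are two distinct elements of {1, …, 281} in uniformly random order; by symmetry P[π(i) > π(j)] = 1/2.
By linearity: E[X] = 39340 · (1/2) = C(281, 2) · (1/2) = 39340/2 = 19670 ≈ 19670.0000.

E[X] = 19670 = 19670.0000.


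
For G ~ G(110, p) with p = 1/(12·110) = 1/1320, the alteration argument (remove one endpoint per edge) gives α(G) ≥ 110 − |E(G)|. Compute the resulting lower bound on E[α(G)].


E[|E(G)|] = C(110, 2)·p = 5995 · (1/1320) = 109/24.
E[α(G)] ≥ n − E[|E(G)|] = 110 − 109/24 = 2531/24.
Numerically: ≈ 105.458333.
(This is only a lower bound; the true E[α(G)] may be larger.)

E[α(G)] ≥ 2531/24 ≈ 105.458333.


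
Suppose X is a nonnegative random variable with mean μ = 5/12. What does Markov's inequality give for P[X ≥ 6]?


μ = E[X] = 5/12, a = 6.
Markov: P[X ≥ 6] ≤ μ/a = (5/12)/6 = 5/72.
Numerically: ≈ 0.06944.
(Since a = 6 > μ = 0.41667, the bound 5/72 is < 1 and informative.)

P[X ≥ 6] ≤ 5/72 ≈ 0.06944.


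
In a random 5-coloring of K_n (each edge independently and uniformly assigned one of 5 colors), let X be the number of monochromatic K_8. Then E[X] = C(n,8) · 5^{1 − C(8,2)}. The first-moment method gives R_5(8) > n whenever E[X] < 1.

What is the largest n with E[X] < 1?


We need C(n, 8) · 5^{1 − 28} < 1, i.e. C(n, 8) < 5^{28 − 1} = 7450580596923828125.
Check values of n near the boundary:
  n = 861: C(861, 8) = 7250034996615275865; 7250034996615275865 < 7450580596923828125? YES
  n = 862: C(862, 8) = 7317951015318931845; 7317951015318931845 < 7450580596923828125? YES
  n = 863: C(863, 8) = 7386423071602617757; 7386423071602617757 < 7450580596923828125? YES
  n = 864: C(864, 8) = 7455455062926006708; 7455455062926006708 < 7450580596923828125? NO
  n = 865: C(865, 8) = 7525050909487743060; 7525050909487743060 < 7450580596923828125? NO
The largest n with C(n, 8) < 7450580596923828125 is n = 863 (where E[X] = 7386423071602617757/7450580596923828125 ≈ 0.9913889). Hence R_5(8) > 863, i.e. R_5(8) ≥ 864.

Largest n = 863; hence R_5(8) > 863.
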